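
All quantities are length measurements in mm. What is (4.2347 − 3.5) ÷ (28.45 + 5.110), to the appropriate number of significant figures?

0.02

4.2347 − 3.5 = 0.7347, limited to 1 d.p. → 1 s.f.; 28.45 + 5.110 = 33.560, limited to 2 d.p. → 4 s.f.
Carrying full precision, 0.7347 ÷ 33.560 = 0.0218921334923…; keep min(1, 4) = 1 s.f.
Rounded to 1 significant figure: 0.02.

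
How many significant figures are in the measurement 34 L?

2

34: every digit is nonzero and significant.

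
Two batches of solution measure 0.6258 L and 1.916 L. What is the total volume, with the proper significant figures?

2.542 L

0.6258 L + 1.916 L = 2.5418 L.
Addition/subtraction keeps the fewest decimal places: 0.6258 → 4 decimal places, 1.916 → 3 decimal places; limit is 3.
Rounded to 3 decimal places: 2.542 L.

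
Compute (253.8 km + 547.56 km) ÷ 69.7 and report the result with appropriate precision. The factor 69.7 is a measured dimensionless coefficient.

11.5 km

253.8 km + 547.56 km = 801.36 km; the sum is limited to 1 decimal place (4 s.f.).
Carrying full precision, 801.36 ÷ 69.7 = 11.4972740316… km; 69.7 has 3 s.f., so the result keeps min(4, 3) = 3 s.f.
Rounded to 3 significant figures: 11.5 km.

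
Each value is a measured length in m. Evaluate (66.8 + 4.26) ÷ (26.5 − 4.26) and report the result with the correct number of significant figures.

66.8 + 4.26 = 71.06, limited to 1 d.p. → 3 s.f.; 26.5 − 4.26 = 22.24, limited to 1 d.p. → 3 s.f.
Carrying full precision, 71.06 ÷ 22.24 = 3.19514388489…; keep min(3, 3) = 3 s.f.
Rounded to 3 significant figures: 3.20.

3.20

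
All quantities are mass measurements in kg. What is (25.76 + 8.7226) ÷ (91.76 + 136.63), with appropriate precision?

0.1510

25.76 + 8.7226 = 34.4826, limited to 2 d.p. → 4 s.f.; 91.76 + 136.63 = 228.39, limited to 2 d.p. → 5 s.f.
Carrying full precision, 34.4826 ÷ 228.39 = 0.15098121634…; keep min(4, 5) = 4 s.f.
Rounded to 4 significant figures: 0.1510.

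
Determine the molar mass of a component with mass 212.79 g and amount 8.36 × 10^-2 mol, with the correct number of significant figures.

2.55 × 10^3 g/mol

molar mass = 212.79 g ÷ 8.36 × 10^-2 mol = 2545.33492823… g/mol.
212.79 has 5 significant figures; 8.36 × 10^-2 has 3.
Division/multiplication keeps the fewest: 3 significant figures.
Rounded: 2.55 × 10^3 g/mol.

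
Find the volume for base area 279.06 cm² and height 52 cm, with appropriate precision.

1.5 × 10^4 cm³

volume = 279.06 cm² × 52 cm = 14511.12 cm³.
279.06 has 5 significant figures; 52 has 2.
Division/multiplication keeps the fewest: 2 significant figures.
Rounded: 1.5 × 10^4 cm³.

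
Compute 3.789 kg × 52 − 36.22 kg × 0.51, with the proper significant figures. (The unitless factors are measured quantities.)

3.789 × 52 = 197.028 → 2.0 × 10² kg (2 s.f., last digit at the 10^1 place).
36.22 × 0.51 = 18.4722 → 18 kg (2 s.f., last digit at the 10^0 place).
Difference: 178.5558 kg; keep the coarser place, 10^1.
Result: 1.8 × 10² kg.

1.8 × 10² kg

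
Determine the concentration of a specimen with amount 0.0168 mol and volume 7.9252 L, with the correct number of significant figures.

concentration = 0.0168 mol ÷ 7.9252 L = 0.00211982031999… mol/L.
0.0168 has 3 significant figures; 7.9252 has 5.
Division/multiplication keeps the fewest: 3 significant figures.
Rounded: 0.00212 mol/L.

0.00212 mol/L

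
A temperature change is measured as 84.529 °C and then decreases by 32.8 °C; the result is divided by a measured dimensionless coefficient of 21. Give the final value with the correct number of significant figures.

2.5 °C

84.529 °C − 32.8 °C = 51.729 °C; the difference is limited to 1 decimal place (3 s.f.).
Carrying full precision, 51.729 ÷ 21 = 2.46328571429… °C; 21 has 2 s.f., so the result keeps min(3, 2) = 2 s.f.
Rounded to 2 significant figures: 2.5 °C.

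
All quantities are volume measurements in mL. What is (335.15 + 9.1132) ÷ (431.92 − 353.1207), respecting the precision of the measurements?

335.15 + 9.1132 = 344.2632, limited to 2 d.p. → 5 s.f.; 431.92 − 353.1207 = 78.7993, limited to 2 d.p. → 4 s.f.
Carrying full precision, 344.2632 ÷ 78.7993 = 4.36886114471…; keep min(5, 4) = 4 s.f.
Rounded to 4 significant figures: 4.369.

4.369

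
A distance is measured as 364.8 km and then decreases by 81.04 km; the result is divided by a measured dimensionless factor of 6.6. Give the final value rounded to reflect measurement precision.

43 km

364.8 km − 81.04 km = 283.76 km; the difference is limited to 1 decimal place (4 s.f.).
Carrying full precision, 283.76 ÷ 6.6 = 42.9939393939… km; 6.6 has 2 s.f., so the result keeps min(4, 2) = 2 s.f.
Rounded to 2 significant figures: 43 km.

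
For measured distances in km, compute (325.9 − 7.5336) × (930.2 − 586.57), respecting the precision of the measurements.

325.9 − 7.5336 = 318.3664, limited to 1 d.p. → 4 s.f.; 930.2 − 586.57 = 343.63, limited to 1 d.p. → 4 s.f.
Carrying full precision, 318.3664 × 343.63 = 109400.246032; keep min(4, 4) = 4 s.f.
Rounded to 4 significant figures: 1.094 × 10^5 km².

1.094 × 10^5 km²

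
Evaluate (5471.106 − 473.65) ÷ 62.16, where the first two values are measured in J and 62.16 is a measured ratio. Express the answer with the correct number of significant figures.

5471.106 J − 473.65 J = 4997.456 J; the difference is limited to 2 decimal places (6 s.f.).
Carrying full precision, 4997.456 ÷ 62.16 = 80.3966537967… J; 62.16 has 4 s.f., so the result keeps min(6, 4) = 4 s.f.
Rounded to 4 significant figures: 80.40 J.

80.40 J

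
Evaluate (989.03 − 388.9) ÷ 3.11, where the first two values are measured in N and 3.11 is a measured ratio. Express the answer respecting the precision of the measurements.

989.03 N − 388.9 N = 600.13 N; the difference is limited to 1 decimal place (4 s.f.).
Carrying full precision, 600.13 ÷ 3.11 = 192.967845659… N; 3.11 has 3 s.f., so the result keeps min(4, 3) = 3 s.f.
Rounded to 3 significant figures: 193 N.

193 N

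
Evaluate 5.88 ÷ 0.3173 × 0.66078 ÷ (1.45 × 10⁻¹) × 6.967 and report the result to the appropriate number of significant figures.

5.88 ÷ 0.3173 × 0.66078 ÷ (1.45 × 10⁻¹) × 6.967 = 588.358391358…
Multiplication/division keeps the fewest significant figures: 5.88 → 3 s.f., 0.3173 → 4 s.f., 0.66078 → 5 s.f., 1.45 × 10⁻¹ → 3 s.f., 6.967 → 4 s.f.; limit is 3.
Rounded to 3 significant figures: 588.

588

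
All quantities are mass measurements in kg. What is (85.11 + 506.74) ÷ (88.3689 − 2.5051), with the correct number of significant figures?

6.8929

85.11 + 506.74 = 591.85, limited to 2 d.p. → 5 s.f.; 88.3689 − 2.5051 = 85.8638, limited to 4 d.p. → 6 s.f.
Carrying full precision, 591.85 ÷ 85.8638 = 6.89289316336…; keep min(5, 6) = 5 s.f.
Rounded to 5 significant figures: 6.8929.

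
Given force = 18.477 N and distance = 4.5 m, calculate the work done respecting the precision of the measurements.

work done = 18.477 N × 4.5 m = 83.1465 J.
18.477 has 5 significant figures; 4.5 has 2.
Division/multiplication keeps the fewest: 2 significant figures.
Rounded: 83 J.

83 J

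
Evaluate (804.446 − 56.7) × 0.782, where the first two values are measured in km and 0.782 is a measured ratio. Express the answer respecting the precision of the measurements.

585 km

804.446 km − 56.7 km = 747.746 km; the difference is limited to 1 decimal place (4 s.f.).
Carrying full precision, 747.746 × 0.782 = 584.737372 km; 0.782 has 3 s.f., so the result keeps min(4, 3) = 3 s.f.
Rounded to 3 significant figures: 585 km.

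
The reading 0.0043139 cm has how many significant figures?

5

0.0043139: leading zeros are not significant.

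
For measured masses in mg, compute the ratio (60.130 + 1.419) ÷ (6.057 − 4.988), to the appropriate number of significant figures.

60.130 + 1.419 = 61.549, limited to 3 d.p. → 5 s.f.; 6.057 − 4.988 = 1.069, limited to 3 d.p. → 4 s.f.
Carrying full precision, 61.549 ÷ 1.069 = 57.5762394761…; keep min(5, 4) = 4 s.f.
Rounded to 4 significant figures: 57.58.

57.58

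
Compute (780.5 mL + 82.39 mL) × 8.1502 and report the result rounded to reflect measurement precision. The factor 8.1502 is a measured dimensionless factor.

780.5 mL + 82.39 mL = 862.89 mL; the sum is limited to 1 decimal place (4 s.f.).
Carrying full precision, 862.89 × 8.1502 = 7032.726078 mL; 8.1502 has 5 s.f., so the result keeps min(4, 5) = 4 s.f.
Rounded to 4 significant figures: 7033 mL.

7033 mL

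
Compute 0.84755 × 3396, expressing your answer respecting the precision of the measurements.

2878

0.84755 × 3396 = 2878.2798
Multiplication/division keeps the fewest significant figures: 0.84755 → 5 s.f., 3396 → 4 s.f.; limit is 4.
Rounded to 4 significant figures: 2878.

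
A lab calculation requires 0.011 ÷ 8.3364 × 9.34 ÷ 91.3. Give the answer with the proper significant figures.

1.3 × 10⁻⁴

0.011 ÷ 8.3364 × 9.34 ÷ 91.3 = 0.000134986469558…
Multiplication/division keeps the fewest significant figures: 0.011 → 2 s.f., 8.3364 → 5 s.f., 9.34 → 3 s.f., 91.3 → 3 s.f.; limit is 2.
Rounded to 2 significant figures: 1.3 × 10⁻⁴.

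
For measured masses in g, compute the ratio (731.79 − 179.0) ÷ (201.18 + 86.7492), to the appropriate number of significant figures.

731.79 − 179.0 = 552.79, limited to 1 d.p. → 4 s.f.; 201.18 + 86.7492 = 287.9292, limited to 2 d.p. → 5 s.f.
Carrying full precision, 552.79 ÷ 287.9292 = 1.91988169314…; keep min(4, 5) = 4 s.f.
Rounded to 4 significant figures: 1.920.

1.920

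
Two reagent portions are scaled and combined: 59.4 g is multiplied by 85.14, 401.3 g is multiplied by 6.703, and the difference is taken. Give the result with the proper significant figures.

59.4 × 85.14 = 5057.316 → 5.06 × 10³ g (3 s.f., last digit at the 10^1 place).
401.3 × 6.703 = 2689.9139 → 2.690 × 10³ g (4 s.f., last digit at the 10^0 place).
Difference: 2367.4021 g; keep the coarser place, 10^1.
Result: 2.37 × 10³ g.

2.37 × 10³ g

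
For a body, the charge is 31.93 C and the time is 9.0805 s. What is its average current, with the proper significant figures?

average current = 31.93 C ÷ 9.0805 s = 3.51632619349… A.
31.93 has 4 significant figures; 9.0805 has 5.
Division/multiplication keeps the fewest: 4 significant figures.
Rounded: 3.516 A.

3.516 A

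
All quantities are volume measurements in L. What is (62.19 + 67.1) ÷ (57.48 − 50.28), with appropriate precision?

18.0

62.19 + 67.1 = 129.29, limited to 1 d.p. → 4 s.f.; 57.48 − 50.28 = 7.20, limited to 2 d.p. → 3 s.f.
Carrying full precision, 129.29 ÷ 7.20 = 17.9569444444…; keep min(4, 3) = 3 s.f.
Rounded to 3 significant figures: 18.0.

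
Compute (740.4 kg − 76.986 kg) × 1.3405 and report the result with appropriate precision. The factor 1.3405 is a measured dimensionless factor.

8.893 × 10^2 kg

740.4 kg − 76.986 kg = 663.414 kg; the difference is limited to 1 decimal place (4 s.f.).
Carrying full precision, 663.414 × 1.3405 = 889.306467 kg; 1.3405 has 5 s.f., so the result keeps min(4, 5) = 4 s.f.
Rounded to 4 significant figures: 8.893 × 10^2 kg.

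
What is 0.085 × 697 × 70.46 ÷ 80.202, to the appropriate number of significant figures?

0.085 × 697 × 70.46 ÷ 80.202 = 52.0486110072…
Multiplication/division keeps the fewest significant figures: 0.085 → 2 s.f., 697 → 3 s.f., 70.46 → 4 s.f., 80.202 → 5 s.f.; limit is 2.
Rounded to 2 significant figures: 52.

52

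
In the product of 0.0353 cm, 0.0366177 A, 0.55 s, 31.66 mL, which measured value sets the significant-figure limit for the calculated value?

0.55 s

0.0353 cm → 3 s.f.; 0.0366177 A → 6 s.f.; 0.55 s → 2 s.f.; 31.66 mL → 4 s.f.
The fewest is 2 significant figures, from 0.55 s.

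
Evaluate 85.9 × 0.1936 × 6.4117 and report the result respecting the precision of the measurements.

85.9 × 0.1936 × 6.4117 = 106.628109808
Multiplication/division keeps the fewest significant figures: 85.9 → 3 s.f., 0.1936 → 4 s.f., 6.4117 → 5 s.f.; limit is 3.
Rounded to 3 significant figures: 107.

107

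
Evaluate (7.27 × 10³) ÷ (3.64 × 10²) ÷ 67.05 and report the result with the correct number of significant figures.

(7.27 × 10³) ÷ (3.64 × 10²) ÷ 67.05 = 0.29787513009…
Multiplication/division keeps the fewest significant figures: 7.27 × 10³ → 3 s.f., 3.64 × 10² → 3 s.f., 67.05 → 4 s.f.; limit is 3.
Rounded to 3 significant figures: 0.298.

0.298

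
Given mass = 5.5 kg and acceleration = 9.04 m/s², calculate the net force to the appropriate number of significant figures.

net force = 5.5 kg × 9.04 m/s² = 49.72 N.
5.5 has 2 significant figures; 9.04 has 3.
Division/multiplication keeps the fewest: 2 significant figures.
Rounded: 5.0 × 10¹ N.

5.0 × 10¹ N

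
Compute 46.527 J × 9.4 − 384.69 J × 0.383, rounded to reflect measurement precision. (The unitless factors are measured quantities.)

2.9 × 10^2 J

46.527 × 9.4 = 437.3538 → 4.4 × 10^2 J (2 s.f., last digit at the 10^1 place).
384.69 × 0.383 = 147.33627 → 147 J (3 s.f., last digit at the 10^0 place).
Difference: 290.01753 J; keep the coarser place, 10^1.
Result: 2.9 × 10^2 J.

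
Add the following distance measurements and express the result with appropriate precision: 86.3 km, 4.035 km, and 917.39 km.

86.3 km + 4.035 km + 917.39 km = 1007.725 km.
Addition/subtraction keeps the fewest decimal places: 86.3 → 1 decimal place, 4.035 → 3 decimal places, 917.39 → 2 decimal places; limit is 1.
Rounded to 1 decimal place: 1007.7 km.

1007.7 km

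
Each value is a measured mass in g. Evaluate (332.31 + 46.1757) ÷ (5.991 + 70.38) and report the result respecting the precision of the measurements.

4.956

332.31 + 46.1757 = 378.4857, limited to 2 d.p. → 5 s.f.; 5.991 + 70.38 = 76.371, limited to 2 d.p. → 4 s.f.
Carrying full precision, 378.4857 ÷ 76.371 = 4.95588246848…; keep min(5, 4) = 4 s.f.
Rounded to 4 significant figures: 4.956.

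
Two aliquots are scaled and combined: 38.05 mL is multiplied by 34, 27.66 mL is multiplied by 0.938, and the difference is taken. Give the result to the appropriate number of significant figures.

38.05 × 34 = 1293.7 → 1.3 × 10³ mL (2 s.f., last digit at the 10^2 place).
27.66 × 0.938 = 25.94508 → 25.9 mL (3 s.f., last digit at the 10^-1 place).
Difference: 1267.75492 mL; keep the coarser place, 10^2.
Result: 1.3 × 10³ mL.

1.3 × 10³ mL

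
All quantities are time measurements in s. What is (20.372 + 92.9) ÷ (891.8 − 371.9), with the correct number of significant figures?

0.2179

20.372 + 92.9 = 113.272, limited to 1 d.p. → 4 s.f.; 891.8 − 371.9 = 519.9, limited to 1 d.p. → 4 s.f.
Carrying full precision, 113.272 ÷ 519.9 = 0.217872667821…; keep min(4, 4) = 4 s.f.
Rounded to 4 significant figures: 0.2179.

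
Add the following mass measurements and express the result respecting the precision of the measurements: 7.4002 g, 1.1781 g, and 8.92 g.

7.4002 g + 1.1781 g + 8.92 g = 17.4983 g.
Addition/subtraction keeps the fewest decimal places: 7.4002 → 4 decimal places, 1.1781 → 4 decimal places, 8.92 → 2 decimal places; limit is 2.
Rounded to 2 decimal places: 17.50 g.

17.50 g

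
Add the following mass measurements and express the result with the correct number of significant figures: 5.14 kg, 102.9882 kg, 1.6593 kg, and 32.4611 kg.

142.25 kg

5.14 kg + 102.9882 kg + 1.6593 kg + 32.4611 kg = 142.2486 kg.
Addition/subtraction keeps the fewest decimal places: 5.14 → 2 decimal places, 102.9882 → 4 decimal places, 1.6593 → 4 decimal places, 32.4611 → 4 decimal places; limit is 2.
Rounded to 2 decimal places: 142.25 kg.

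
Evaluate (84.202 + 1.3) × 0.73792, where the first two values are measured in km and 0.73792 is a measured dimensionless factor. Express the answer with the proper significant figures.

63.1 km

84.202 km + 1.3 km = 85.502 km; the sum is limited to 1 decimal place (3 s.f.).
Carrying full precision, 85.502 × 0.73792 = 63.09363584 km; 0.73792 has 5 s.f., so the result keeps min(3, 5) = 3 s.f.
Rounded to 3 significant figures: 63.1 km.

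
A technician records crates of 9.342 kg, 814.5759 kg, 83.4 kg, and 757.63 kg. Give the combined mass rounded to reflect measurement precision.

1664.9 kg

9.342 kg + 814.5759 kg + 83.4 kg + 757.63 kg = 1664.9479 kg.
Addition/subtraction keeps the fewest decimal places: 9.342 → 3 decimal places, 814.5759 → 4 decimal places, 83.4 → 1 decimal place, 757.63 → 2 decimal places; limit is 1.
Rounded to 1 decimal place: 1664.9 kg.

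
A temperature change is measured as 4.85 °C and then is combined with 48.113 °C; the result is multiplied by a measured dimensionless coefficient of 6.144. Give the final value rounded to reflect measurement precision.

325.4 °C

4.85 °C + 48.113 °C = 52.963 °C; the sum is limited to 2 decimal places (4 s.f.).
Carrying full precision, 52.963 × 6.144 = 325.404672 °C; 6.144 has 4 s.f., so the result keeps min(4, 4) = 4 s.f.
Rounded to 4 significant figures: 325.4 °C.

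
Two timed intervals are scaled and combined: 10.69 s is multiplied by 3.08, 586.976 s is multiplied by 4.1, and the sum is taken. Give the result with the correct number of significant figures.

10.69 × 3.08 = 32.9252 → 32.9 s (3 s.f., last digit at the 10^-1 place).
586.976 × 4.1 = 2406.6016 → 2.4 × 10^3 s (2 s.f., last digit at the 10^2 place).
Sum: 2439.5268 s; keep the coarser place, 10^2.
Result: 2.4 × 10^3 s.

2.4 × 10^3 s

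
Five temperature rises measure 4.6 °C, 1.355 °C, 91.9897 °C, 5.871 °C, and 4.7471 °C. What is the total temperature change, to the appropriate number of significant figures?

4.6 °C + 1.355 °C + 91.9897 °C + 5.871 °C + 4.7471 °C = 108.5628 °C.
Addition/subtraction keeps the fewest decimal places: 4.6 → 1 decimal place, 1.355 → 3 decimal places, 91.9897 → 4 decimal places, 5.871 → 3 decimal places, 4.7471 → 4 decimal places; limit is 1.
Rounded to 1 decimal place: 108.6 °C.

108.6 °C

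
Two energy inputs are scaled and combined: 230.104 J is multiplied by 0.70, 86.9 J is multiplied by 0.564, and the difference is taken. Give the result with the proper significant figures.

1.1 × 10² J

230.104 × 0.70 = 161.0728 → 1.6 × 10² J (2 s.f., last digit at the 10^1 place).
86.9 × 0.564 = 49.0116 → 49.0 J (3 s.f., last digit at the 10^-1 place).
Difference: 112.0612 J; keep the coarser place, 10^1.
Result: 1.1 × 10² J.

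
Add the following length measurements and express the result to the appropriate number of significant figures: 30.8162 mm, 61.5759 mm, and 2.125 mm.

30.8162 mm + 61.5759 mm + 2.125 mm = 94.5171 mm.
Addition/subtraction keeps the fewest decimal places: 30.8162 → 4 decimal places, 61.5759 → 4 decimal places, 2.125 → 3 decimal places; limit is 3.
Rounded to 3 decimal places: 94.517 mm.

94.517 mm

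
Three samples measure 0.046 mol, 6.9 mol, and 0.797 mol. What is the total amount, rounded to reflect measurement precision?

7.7 mol

0.046 mol + 6.9 mol + 0.797 mol = 7.743 mol.
Addition/subtraction keeps the fewest decimal places: 0.046 → 3 decimal places, 6.9 → 1 decimal place, 0.797 → 3 decimal places; limit is 1.
Rounded to 1 decimal place: 7.7 mol.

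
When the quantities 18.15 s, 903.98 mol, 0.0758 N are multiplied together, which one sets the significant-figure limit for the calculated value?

18.15 s → 4 s.f.; 903.98 mol → 5 s.f.; 0.0758 N → 3 s.f.
The fewest is 3 significant figures, from 0.0758 N.

0.0758 N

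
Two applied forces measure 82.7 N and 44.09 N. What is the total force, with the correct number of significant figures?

82.7 N + 44.09 N = 126.79 N.
Addition/subtraction keeps the fewest decimal places: 82.7 → 1 decimal place, 44.09 → 2 decimal places; limit is 1.
Rounded to 1 decimal place: 126.8 N.

126.8 N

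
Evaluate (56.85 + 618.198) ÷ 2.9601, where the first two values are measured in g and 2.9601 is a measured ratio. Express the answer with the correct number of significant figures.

228.05 g

56.85 g + 618.198 g = 675.048 g; the sum is limited to 2 decimal places (5 s.f.).
Carrying full precision, 675.048 ÷ 2.9601 = 228.049052397… g; 2.9601 has 5 s.f., so the result keeps min(5, 5) = 5 s.f.
Rounded to 5 significant figures: 228.05 g.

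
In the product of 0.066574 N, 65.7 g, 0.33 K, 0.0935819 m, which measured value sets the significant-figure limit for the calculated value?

0.066574 N → 5 s.f.; 65.7 g → 3 s.f.; 0.33 K → 2 s.f.; 0.0935819 m → 6 s.f.
The fewest is 2 significant figures, from 0.33 K.

0.33 K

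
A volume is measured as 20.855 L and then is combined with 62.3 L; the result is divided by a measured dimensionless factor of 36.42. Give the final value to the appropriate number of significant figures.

20.855 L + 62.3 L = 83.155 L; the sum is limited to 1 decimal place (3 s.f.).
Carrying full precision, 83.155 ÷ 36.42 = 2.28322350357… L; 36.42 has 4 s.f., so the result keeps min(3, 4) = 3 s.f.
Rounded to 3 significant figures: 2.28 L.

2.28 L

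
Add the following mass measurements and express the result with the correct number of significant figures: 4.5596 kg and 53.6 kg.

4.5596 kg + 53.6 kg = 58.1596 kg.
Addition/subtraction keeps the fewest decimal places: 4.5596 → 4 decimal places, 53.6 → 1 decimal place; limit is 1.
Rounded to 1 decimal place: 58.2 kg.

58.2 kg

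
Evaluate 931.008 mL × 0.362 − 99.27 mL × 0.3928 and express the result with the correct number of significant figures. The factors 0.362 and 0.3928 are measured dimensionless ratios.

931.008 × 0.362 = 337.024896 → 337 mL (3 s.f., last digit at the 10^0 place).
99.27 × 0.3928 = 38.993256 → 38.99 mL (4 s.f., last digit at the 10^-2 place).
Difference: 298.03164 mL; keep the coarser place, 10^0.
Result: 298 mL.

298 mL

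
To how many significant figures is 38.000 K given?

38.000: trailing zeros after a decimal point are significant.

5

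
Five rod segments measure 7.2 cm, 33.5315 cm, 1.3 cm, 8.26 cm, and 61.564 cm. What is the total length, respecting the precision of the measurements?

111.9 cm

7.2 cm + 33.5315 cm + 1.3 cm + 8.26 cm + 61.564 cm = 111.8555 cm.
Addition/subtraction keeps the fewest decimal places: 7.2 → 1 decimal place, 33.5315 → 4 decimal places, 1.3 → 1 decimal place, 8.26 → 2 decimal places, 61.564 → 3 decimal places; limit is 1.
Rounded to 1 decimal place: 111.9 cm.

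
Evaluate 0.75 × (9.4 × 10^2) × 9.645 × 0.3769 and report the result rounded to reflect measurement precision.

0.75 × (9.4 × 10^2) × 9.645 × 0.3769 = 2562.8163525
Multiplication/division keeps the fewest significant figures: 0.75 → 2 s.f., 9.4 × 10^2 → 2 s.f., 9.645 → 4 s.f., 0.3769 → 4 s.f.; limit is 2.
Rounded to 2 significant figures: 2.6 × 10^3.

2.6 × 10^3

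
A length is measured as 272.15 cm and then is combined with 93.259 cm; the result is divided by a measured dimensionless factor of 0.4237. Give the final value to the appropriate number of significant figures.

272.15 cm + 93.259 cm = 365.409 cm; the sum is limited to 2 decimal places (5 s.f.).
Carrying full precision, 365.409 ÷ 0.4237 = 862.423884824… cm; 0.4237 has 4 s.f., so the result keeps min(5, 4) = 4 s.f.
Rounded to 4 significant figures: 862.4 cm.

862.4 cm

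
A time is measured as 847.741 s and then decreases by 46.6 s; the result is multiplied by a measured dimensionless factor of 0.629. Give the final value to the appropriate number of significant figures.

5.04 × 10^2 s

847.741 s − 46.6 s = 801.141 s; the difference is limited to 1 decimal place (4 s.f.).
Carrying full precision, 801.141 × 0.629 = 503.917689 s; 0.629 has 3 s.f., so the result keeps min(4, 3) = 3 s.f.
Rounded to 3 significant figures: 5.04 × 10^2 s.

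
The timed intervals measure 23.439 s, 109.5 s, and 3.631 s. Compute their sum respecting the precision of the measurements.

23.439 s + 109.5 s + 3.631 s = 136.570 s.
Addition/subtraction keeps the fewest decimal places: 23.439 → 3 decimal places, 109.5 → 1 decimal place, 3.631 → 3 decimal places; limit is 1.
Rounded to 1 decimal place: 136.6 s.

136.6 s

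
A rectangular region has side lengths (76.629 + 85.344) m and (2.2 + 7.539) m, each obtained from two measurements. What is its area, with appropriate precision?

76.629 + 85.344 = 161.973, limited to 3 d.p. → 6 s.f.; 2.2 + 7.539 = 9.739, limited to 1 d.p. → 2 s.f.
Carrying full precision, 161.973 × 9.739 = 1577.455047; keep min(6, 2) = 2 s.f.
Rounded to 2 significant figures: 1.6 × 10³ m².

1.6 × 10³ m²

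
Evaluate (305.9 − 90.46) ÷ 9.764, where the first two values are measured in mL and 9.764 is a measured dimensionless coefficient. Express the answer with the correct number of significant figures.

305.9 mL − 90.46 mL = 215.44 mL; the difference is limited to 1 decimal place (4 s.f.).
Carrying full precision, 215.44 ÷ 9.764 = 22.0647275707… mL; 9.764 has 4 s.f., so the result keeps min(4, 4) = 4 s.f.
Rounded to 4 significant figures: 22.06 mL.

22.06 mL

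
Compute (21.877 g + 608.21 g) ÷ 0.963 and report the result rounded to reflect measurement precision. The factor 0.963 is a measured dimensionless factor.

21.877 g + 608.21 g = 630.087 g; the sum is limited to 2 decimal places (5 s.f.).
Carrying full precision, 630.087 ÷ 0.963 = 654.295950156… g; 0.963 has 3 s.f., so the result keeps min(5, 3) = 3 s.f.
Rounded to 3 significant figures: 654 g.

654 g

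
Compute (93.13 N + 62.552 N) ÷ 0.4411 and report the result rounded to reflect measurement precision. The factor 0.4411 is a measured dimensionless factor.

352.9 N

93.13 N + 62.552 N = 155.682 N; the sum is limited to 2 decimal places (5 s.f.).
Carrying full precision, 155.682 ÷ 0.4411 = 352.940376332… N; 0.4411 has 4 s.f., so the result keeps min(5, 4) = 4 s.f.
Rounded to 4 significant figures: 352.9 N.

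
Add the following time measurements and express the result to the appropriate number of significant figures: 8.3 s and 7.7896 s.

16.1 s

8.3 s + 7.7896 s = 16.0896 s.
Addition/subtraction keeps the fewest decimal places: 8.3 → 1 decimal place, 7.7896 → 4 decimal places; limit is 1.
Rounded to 1 decimal place: 16.1 s.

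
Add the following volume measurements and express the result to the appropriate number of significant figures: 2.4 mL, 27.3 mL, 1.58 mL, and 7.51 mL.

2.4 mL + 27.3 mL + 1.58 mL + 7.51 mL = 38.79 mL.
Addition/subtraction keeps the fewest decimal places: 2.4 → 1 decimal place, 27.3 → 1 decimal place, 1.58 → 2 decimal places, 7.51 → 2 decimal places; limit is 1.
Rounded to 1 decimal place: 38.8 mL.

38.8 mL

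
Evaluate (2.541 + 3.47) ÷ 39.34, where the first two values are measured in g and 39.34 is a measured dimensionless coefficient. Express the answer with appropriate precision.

2.541 g + 3.47 g = 6.011 g; the sum is limited to 2 decimal places (3 s.f.).
Carrying full precision, 6.011 ÷ 39.34 = 0.152796136248… g; 39.34 has 4 s.f., so the result keeps min(3, 4) = 3 s.f.
Rounded to 3 significant figures: 0.153 g.

0.153 g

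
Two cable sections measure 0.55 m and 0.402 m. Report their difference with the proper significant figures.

0.15 m

0.55 m − 0.402 m = 0.148 m.
Addition/subtraction keeps the fewest decimal places: 0.55 → 2 decimal places, 0.402 → 3 decimal places; limit is 2.
Rounded to 2 decimal places: 0.15 m.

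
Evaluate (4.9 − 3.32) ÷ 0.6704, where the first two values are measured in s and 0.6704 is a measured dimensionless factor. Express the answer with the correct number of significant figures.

2.4 s

4.9 s − 3.32 s = 1.58 s; the difference is limited to 1 decimal place (2 s.f.).
Carrying full precision, 1.58 ÷ 0.6704 = 2.35680190931… s; 0.6704 has 4 s.f., so the result keeps min(2, 4) = 2 s.f.
Rounded to 2 significant figures: 2.4 s.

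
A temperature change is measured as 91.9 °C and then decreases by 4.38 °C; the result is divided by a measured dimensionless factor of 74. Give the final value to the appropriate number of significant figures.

91.9 °C − 4.38 °C = 87.52 °C; the difference is limited to 1 decimal place (3 s.f.).
Carrying full precision, 87.52 ÷ 74 = 1.1827027027… °C; 74 has 2 s.f., so the result keeps min(3, 2) = 2 s.f.
Rounded to 2 significant figures: 1.2 °C.

1.2 °C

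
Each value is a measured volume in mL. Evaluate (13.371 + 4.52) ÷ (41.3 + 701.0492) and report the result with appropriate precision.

13.371 + 4.52 = 17.891, limited to 2 d.p. → 4 s.f.; 41.3 + 701.0492 = 742.3492, limited to 1 d.p. → 4 s.f.
Carrying full precision, 17.891 ÷ 742.3492 = 0.024100517654…; keep min(4, 4) = 4 s.f.
Rounded to 4 significant figures: 0.02410.

0.02410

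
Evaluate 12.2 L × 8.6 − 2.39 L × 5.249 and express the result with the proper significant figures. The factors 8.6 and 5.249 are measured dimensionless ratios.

12.2 × 8.6 = 104.92 → 1.0 × 10^2 L (2 s.f., last digit at the 10^1 place).
2.39 × 5.249 = 12.54511 → 12.5 L (3 s.f., last digit at the 10^-1 place).
Difference: 92.37489 L; keep the coarser place, 10^1.
Result: 9 × 10^1 L.

9 × 10^1 L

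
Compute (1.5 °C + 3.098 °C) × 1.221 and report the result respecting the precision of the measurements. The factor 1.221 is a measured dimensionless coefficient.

5.6 °C

1.5 °C + 3.098 °C = 4.598 °C; the sum is limited to 1 decimal place (2 s.f.).
Carrying full precision, 4.598 × 1.221 = 5.614158 °C; 1.221 has 4 s.f., so the result keeps min(2, 4) = 2 s.f.
Rounded to 2 significant figures: 5.6 °C.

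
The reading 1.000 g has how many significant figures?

1.000: trailing zeros after a decimal point are significant.

4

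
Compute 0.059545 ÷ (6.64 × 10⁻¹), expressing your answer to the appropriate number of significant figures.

0.059545 ÷ (6.64 × 10⁻¹) = 0.0896762048193…
Multiplication/division keeps the fewest significant figures: 0.059545 → 5 s.f., 6.64 × 10⁻¹ → 3 s.f.; limit is 3.
Rounded to 3 significant figures: 0.0897.

0.0897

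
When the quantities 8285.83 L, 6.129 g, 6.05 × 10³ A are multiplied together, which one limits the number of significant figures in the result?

8285.83 L → 6 s.f.; 6.129 g → 4 s.f.; 6.05 × 10³ A → 3 s.f.
The fewest is 3 significant figures, from 6.05 × 10³ A.

6.05 × 10³ A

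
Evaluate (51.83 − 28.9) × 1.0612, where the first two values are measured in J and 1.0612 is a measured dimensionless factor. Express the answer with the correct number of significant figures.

51.83 J − 28.9 J = 22.93 J; the difference is limited to 1 decimal place (3 s.f.).
Carrying full precision, 22.93 × 1.0612 = 24.333316 J; 1.0612 has 5 s.f., so the result keeps min(3, 5) = 3 s.f.
Rounded to 3 significant figures: 24.3 J.

24.3 J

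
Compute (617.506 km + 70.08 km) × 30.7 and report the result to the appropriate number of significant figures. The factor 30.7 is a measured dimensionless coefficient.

617.506 km + 70.08 km = 687.586 km; the sum is limited to 2 decimal places (5 s.f.).
Carrying full precision, 687.586 × 30.7 = 21108.8902 km; 30.7 has 3 s.f., so the result keeps min(5, 3) = 3 s.f.
Rounded to 3 significant figures: 2.11 × 10⁴ km.

2.11 × 10⁴ km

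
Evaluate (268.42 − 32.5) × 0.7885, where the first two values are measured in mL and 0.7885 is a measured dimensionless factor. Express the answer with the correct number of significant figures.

186.0 mL

268.42 mL − 32.5 mL = 235.92 mL; the difference is limited to 1 decimal place (4 s.f.).
Carrying full precision, 235.92 × 0.7885 = 186.02292 mL; 0.7885 has 4 s.f., so the result keeps min(4, 4) = 4 s.f.
Rounded to 4 significant figures: 186.0 mL.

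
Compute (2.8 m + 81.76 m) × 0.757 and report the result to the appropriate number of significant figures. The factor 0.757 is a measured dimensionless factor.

2.8 m + 81.76 m = 84.56 m; the sum is limited to 1 decimal place (3 s.f.).
Carrying full precision, 84.56 × 0.757 = 64.01192 m; 0.757 has 3 s.f., so the result keeps min(3, 3) = 3 s.f.
Rounded to 3 significant figures: 64.0 m.

64.0 m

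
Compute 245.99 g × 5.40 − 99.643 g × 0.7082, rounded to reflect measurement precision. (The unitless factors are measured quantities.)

245.99 × 5.40 = 1328.346 → 1.33 × 10^3 g (3 s.f., last digit at the 10^1 place).
99.643 × 0.7082 = 70.5671726 → 70.57 g (4 s.f., last digit at the 10^-2 place).
Difference: 1257.7788274 g; keep the coarser place, 10^1.
Result: 1.26 × 10^3 g.

1.26 × 10^3 g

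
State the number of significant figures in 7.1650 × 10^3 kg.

7.1650 × 10^3: in scientific notation every digit of the coefficient is significant.

5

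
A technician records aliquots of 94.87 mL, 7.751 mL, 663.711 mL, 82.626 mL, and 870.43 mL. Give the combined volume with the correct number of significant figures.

94.87 mL + 7.751 mL + 663.711 mL + 82.626 mL + 870.43 mL = 1719.388 mL.
Addition/subtraction keeps the fewest decimal places: 94.87 → 2 decimal places, 7.751 → 3 decimal places, 663.711 → 3 decimal places, 82.626 → 3 decimal places, 870.43 → 2 decimal places; limit is 2.
Rounded to 2 decimal places: 1719.39 mL.

1719.39 mL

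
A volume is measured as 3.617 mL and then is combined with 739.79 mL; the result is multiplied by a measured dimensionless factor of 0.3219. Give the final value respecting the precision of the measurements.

239.3 mL

3.617 mL + 739.79 mL = 743.407 mL; the sum is limited to 2 decimal places (5 s.f.).
Carrying full precision, 743.407 × 0.3219 = 239.3027133 mL; 0.3219 has 4 s.f., so the result keeps min(5, 4) = 4 s.f.
Rounded to 4 significant figures: 239.3 mL.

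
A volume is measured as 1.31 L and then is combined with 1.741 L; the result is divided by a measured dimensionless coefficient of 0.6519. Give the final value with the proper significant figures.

4.68 L

1.31 L + 1.741 L = 3.051 L; the sum is limited to 2 decimal places (3 s.f.).
Carrying full precision, 3.051 ÷ 0.6519 = 4.68016566958… L; 0.6519 has 4 s.f., so the result keeps min(3, 4) = 3 s.f.
Rounded to 3 significant figures: 4.68 L.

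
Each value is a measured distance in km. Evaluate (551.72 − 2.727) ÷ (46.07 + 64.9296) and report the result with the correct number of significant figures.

551.72 − 2.727 = 548.993, limited to 2 d.p. → 5 s.f.; 46.07 + 64.9296 = 110.9996, limited to 2 d.p. → 5 s.f.
Carrying full precision, 548.993 ÷ 110.9996 = 4.94590070595…; keep min(5, 5) = 5 s.f.
Rounded to 5 significant figures: 4.9459.

4.9459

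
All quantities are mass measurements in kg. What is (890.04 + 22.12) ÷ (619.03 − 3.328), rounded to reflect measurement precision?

1.4815

890.04 + 22.12 = 912.16, limited to 2 d.p. → 5 s.f.; 619.03 − 3.328 = 615.702, limited to 2 d.p. → 5 s.f.
Carrying full precision, 912.16 ÷ 615.702 = 1.48149591848…; keep min(5, 5) = 5 s.f.
Rounded to 5 significant figures: 1.4815.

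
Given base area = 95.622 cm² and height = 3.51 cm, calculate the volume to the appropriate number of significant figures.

336 cm³

volume = 95.622 cm² × 3.51 cm = 335.63322 cm³.
95.622 has 5 significant figures; 3.51 has 3.
Division/multiplication keeps the fewest: 3 significant figures.
Rounded: 336 cm³.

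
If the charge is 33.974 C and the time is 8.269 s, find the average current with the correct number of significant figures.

average current = 33.974 C ÷ 8.269 s = 4.10859837949… A.
33.974 has 5 significant figures; 8.269 has 4.
Division/multiplication keeps the fewest: 4 significant figures.
Rounded: 4.109 A.

4.109 A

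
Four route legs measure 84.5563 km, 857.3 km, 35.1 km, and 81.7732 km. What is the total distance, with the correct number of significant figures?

84.5563 km + 857.3 km + 35.1 km + 81.7732 km = 1058.7295 km.
Addition/subtraction keeps the fewest decimal places: 84.5563 → 4 decimal places, 857.3 → 1 decimal place, 35.1 → 1 decimal place, 81.7732 → 4 decimal places; limit is 1.
Rounded to 1 decimal place: 1058.7 km.

1058.7 km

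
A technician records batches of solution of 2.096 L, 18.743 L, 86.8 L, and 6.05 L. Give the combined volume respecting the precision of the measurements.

1.137 × 10² L

2.096 L + 18.743 L + 86.8 L + 6.05 L = 113.689 L.
Addition/subtraction keeps the fewest decimal places: 2.096 → 3 decimal places, 18.743 → 3 decimal places, 86.8 → 1 decimal place, 6.05 → 2 decimal places; limit is 1.
Rounded to 1 decimal place: 1.137 × 10² L.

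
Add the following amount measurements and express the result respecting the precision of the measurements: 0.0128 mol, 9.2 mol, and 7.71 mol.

16.9 mol

0.0128 mol + 9.2 mol + 7.71 mol = 16.9228 mol.
Addition/subtraction keeps the fewest decimal places: 0.0128 → 4 decimal places, 9.2 → 1 decimal place, 7.71 → 2 decimal places; limit is 1.
Rounded to 1 decimal place: 16.9 mol.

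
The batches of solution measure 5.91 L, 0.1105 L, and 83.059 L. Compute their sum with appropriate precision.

89.08 L

5.91 L + 0.1105 L + 83.059 L = 89.0795 L.
Addition/subtraction keeps the fewest decimal places: 5.91 → 2 decimal places, 0.1105 → 4 decimal places, 83.059 → 3 decimal places; limit is 2.
Rounded to 2 decimal places: 89.08 L.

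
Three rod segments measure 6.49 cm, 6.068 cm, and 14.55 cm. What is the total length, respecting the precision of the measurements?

6.49 cm + 6.068 cm + 14.55 cm = 27.108 cm.
Addition/subtraction keeps the fewest decimal places: 6.49 → 2 decimal places, 6.068 → 3 decimal places, 14.55 → 2 decimal places; limit is 2.
Rounded to 2 decimal places: 27.11 cm.

27.11 cm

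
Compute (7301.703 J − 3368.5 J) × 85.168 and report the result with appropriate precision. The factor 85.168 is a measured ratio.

7301.703 J − 3368.5 J = 3933.203 J; the difference is limited to 1 decimal place (5 s.f.).
Carrying full precision, 3933.203 × 85.168 = 334983.033104 J; 85.168 has 5 s.f., so the result keeps min(5, 5) = 5 s.f.
Rounded to 5 significant figures: 3.3498 × 10^5 J.

3.3498 × 10^5 J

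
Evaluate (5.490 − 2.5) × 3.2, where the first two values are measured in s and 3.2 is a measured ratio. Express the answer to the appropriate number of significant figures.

9.6 s

5.490 s − 2.5 s = 2.990 s; the difference is limited to 1 decimal place (2 s.f.).
Carrying full precision, 2.990 × 3.2 = 9.568 s; 3.2 has 2 s.f., so the result keeps min(2, 2) = 2 s.f.
Rounded to 2 significant figures: 9.6 s.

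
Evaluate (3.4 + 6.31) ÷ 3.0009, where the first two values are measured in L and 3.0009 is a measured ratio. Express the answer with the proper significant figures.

3.4 L + 6.31 L = 9.71 L; the sum is limited to 1 decimal place (2 s.f.).
Carrying full precision, 9.71 ÷ 3.0009 = 3.23569595788… L; 3.0009 has 5 s.f., so the result keeps min(2, 5) = 2 s.f.
Rounded to 2 significant figures: 3.2 L.

3.2 L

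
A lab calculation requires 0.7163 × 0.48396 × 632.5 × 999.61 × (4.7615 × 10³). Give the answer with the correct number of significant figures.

0.7163 × 0.48396 × 632.5 × 999.61 × (4.7615 × 10³) = 1.04361263833 × 10^9…
Multiplication/division keeps the fewest significant figures: 0.7163 → 4 s.f., 0.48396 → 5 s.f., 632.5 → 4 s.f., 999.61 → 5 s.f., 4.7615 × 10³ → 5 s.f.; limit is 4.
Rounded to 4 significant figures: 1.044 × 10⁹.

1.044 × 10⁹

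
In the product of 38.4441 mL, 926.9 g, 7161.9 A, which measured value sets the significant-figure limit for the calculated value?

926.9 g

38.4441 mL → 6 s.f.; 926.9 g → 4 s.f.; 7161.9 A → 5 s.f.
The fewest is 4 significant figures, from 926.9 g.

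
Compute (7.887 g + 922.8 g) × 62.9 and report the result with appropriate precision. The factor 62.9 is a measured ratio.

5.85 × 10^4 g

7.887 g + 922.8 g = 930.687 g; the sum is limited to 1 decimal place (4 s.f.).
Carrying full precision, 930.687 × 62.9 = 58540.2123 g; 62.9 has 3 s.f., so the result keeps min(4, 3) = 3 s.f.
Rounded to 3 significant figures: 5.85 × 10^4 g.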